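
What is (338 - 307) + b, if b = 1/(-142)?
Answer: 4401/142 ≈ 30.993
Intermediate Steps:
b = -1/142 ≈ -0.0070423
(338 - 307) + b = (338 - 307) - 1/142 = 31 - 1/142 = 4401/142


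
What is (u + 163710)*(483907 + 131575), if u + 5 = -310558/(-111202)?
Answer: 800330323135184/7943 ≈ 1.0076e+11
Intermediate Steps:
u = -122726/55601 (u = -5 - 310558/(-111202) = -5 - 310558*(-1/111202) = -5 + 155279/55601 = -122726/55601 ≈ -2.2073)
(u + 163710)*(483907 + 131575) = (-122726/55601 + 163710)*(483907 + 131575) = (9102316984/55601)*615482 = 800330323135184/7943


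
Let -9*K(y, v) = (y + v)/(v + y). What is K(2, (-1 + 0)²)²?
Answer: 1/81 ≈ 0.012346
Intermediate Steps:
K(y, v) = -⅑ (K(y, v) = -(y + v)/(9*(v + y)) = -(v + y)/(9*(v + y)) = -⅑*1 = -⅑)
K(2, (-1 + 0)²)² = (-⅑)² = 1/81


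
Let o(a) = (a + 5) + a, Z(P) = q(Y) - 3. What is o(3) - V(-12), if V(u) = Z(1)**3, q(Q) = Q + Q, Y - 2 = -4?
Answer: 354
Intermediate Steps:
Y = -2 (Y = 2 - 4 = -2)
q(Q) = 2*Q
Z(P) = -7 (Z(P) = 2*(-2) - 3 = -4 - 3 = -7)
V(u) = -343 (V(u) = (-7)**3 = -343)
o(a) = 5 + 2*a (o(a) = (5 + a) + a = 5 + 2*a)
o(3) - V(-12) = (5 + 2*3) - 1*(-343) = (5 + 6) + 343 = 11 + 343 = 354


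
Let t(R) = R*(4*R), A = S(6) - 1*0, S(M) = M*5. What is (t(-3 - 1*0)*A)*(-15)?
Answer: -16200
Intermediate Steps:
S(M) = 5*M
A = 30 (A = 5*6 - 1*0 = 30 + 0 = 30)
t(R) = 4*R²
(t(-3 - 1*0)*A)*(-15) = ((4*(-3 - 1*0)²)*30)*(-15) = ((4*(-3 + 0)²)*30)*(-15) = ((4*(-3)²)*30)*(-15) = ((4*9)*30)*(-15) = (36*30)*(-15) = 1080*(-15) = -16200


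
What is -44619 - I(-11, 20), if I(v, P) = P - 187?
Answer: -44452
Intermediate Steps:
I(v, P) = -187 + P
-44619 - I(-11, 20) = -44619 - (-187 + 20) = -44619 - 1*(-167) = -44619 + 167 = -44452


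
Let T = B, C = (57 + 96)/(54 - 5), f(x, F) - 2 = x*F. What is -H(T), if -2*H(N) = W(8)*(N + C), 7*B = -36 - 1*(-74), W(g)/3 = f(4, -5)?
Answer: -11313/49 ≈ -230.88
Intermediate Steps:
f(x, F) = 2 + F*x (f(x, F) = 2 + x*F = 2 + F*x)
W(g) = -54 (W(g) = 3*(2 - 5*4) = 3*(2 - 20) = 3*(-18) = -54)
B = 38/7 (B = (-36 - 1*(-74))/7 = (-36 + 74)/7 = (⅐)*38 = 38/7 ≈ 5.4286)
C = 153/49 ≈ 3.1224
T = 38/7 ≈ 5.4286
H(N) = 4131/49 + 27*N (H(N) = -(-27)*(N + 153/49) = -(-27)*(153/49 + N) = -(-8262/49 - 54*N)/2 = 4131/49 + 27*N)
-H(T) = -(4131/49 + 27*(38/7)) = -(4131/49 + 1026/7) = -1*11313/49 = -11313/49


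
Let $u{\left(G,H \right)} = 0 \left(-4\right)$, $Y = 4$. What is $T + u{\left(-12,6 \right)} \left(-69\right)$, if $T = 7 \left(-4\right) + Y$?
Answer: $-24$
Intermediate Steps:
$u{\left(G,H \right)} = 0$
$T = -24$ ($T = 7 \left(-4\right) + 4 = -28 + 4 = -24$)
$T + u{\left(-12,6 \right)} \left(-69\right) = -24 + 0 \left(-69\right) = -24 + 0 = -24$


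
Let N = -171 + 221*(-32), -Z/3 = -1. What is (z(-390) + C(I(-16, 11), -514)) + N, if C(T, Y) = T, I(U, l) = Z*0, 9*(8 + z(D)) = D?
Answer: -21883/3 ≈ -7294.3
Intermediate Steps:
Z = 3 (Z = -3*(-1) = 3)
z(D) = -8 + D/9
N = -7243 (N = -171 - 7072 = -7243)
I(U, l) = 0 (I(U, l) = 3*0 = 0)
(z(-390) + C(I(-16, 11), -514)) + N = ((-8 + (⅑)*(-390)) + 0) - 7243 = ((-8 - 130/3) + 0) - 7243 = (-154/3 + 0) - 7243 = -154/3 - 7243 = -21883/3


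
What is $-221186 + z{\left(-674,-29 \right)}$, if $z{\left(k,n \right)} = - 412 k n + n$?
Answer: $-8274167$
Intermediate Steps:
$z{\left(k,n \right)} = n - 412 k n$ ($z{\left(k,n \right)} = - 412 k n + n = n - 412 k n$)
$-221186 + z{\left(-674,-29 \right)} = -221186 - 29 \left(1 - -277688\right) = -221186 - 29 \left(1 + 277688\right) = -221186 - 8052981 = -8274167$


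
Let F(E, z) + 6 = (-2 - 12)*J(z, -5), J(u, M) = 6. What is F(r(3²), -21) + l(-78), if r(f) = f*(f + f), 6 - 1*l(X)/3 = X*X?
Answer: -18324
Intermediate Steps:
l(X) = 18 - 3*X² (l(X) = 18 - 3*X*X = 18 - 3*X²)
r(f) = 2*f² (r(f) = f*(2*f) = 2*f²)
F(E, z) = -90 (F(E, z) = -6 + (-2 - 12)*6 = -6 - 14*6 = -6 - 84 = -90)
F(r(3²), -21) + l(-78) = -90 + (18 - 3*(-78)²) = -90 + (18 - 3*6084) = -90 + (18 - 18252) = -90 - 18234 = -18324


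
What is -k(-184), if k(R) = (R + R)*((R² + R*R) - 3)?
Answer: 24916912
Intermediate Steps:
k(R) = 2*R*(-3 + 2*R²) (k(R) = (2*R)*((R² + R²) - 3) = (2*R)*(2*R² - 3) = (2*R)*(-3 + 2*R²) = 2*R*(-3 + 2*R²))
-k(-184) = -(-6*(-184) + 4*(-184)³) = -(1104 + 4*(-6229504)) = -(1104 - 24918016) = -1*(-24916912) = 24916912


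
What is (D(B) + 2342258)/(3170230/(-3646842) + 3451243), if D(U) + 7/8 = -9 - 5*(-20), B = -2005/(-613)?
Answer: 34168694083485/50344539017504 ≈ 0.67870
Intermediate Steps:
B = 2005/613 (B = -2005*(-1/613) = 2005/613 ≈ 3.2708)
D(U) = 721/8 (D(U) = -7/8 + (-9 - 5*(-20)) = -7/8 + (-9 + 100) = -7/8 + 91 = 721/8)
(D(B) + 2342258)/(3170230/(-3646842) + 3451243) = (721/8 + 2342258)/(3170230/(-3646842) + 3451243) = 18738785/(8*(3170230*(-1/3646842) + 3451243)) = 18738785/(8*(-1585115/1823421 + 3451243)) = 18738785/(8*(6293067377188/1823421)) = (18738785/8)*(1823421/6293067377188) = 34168694083485/50344539017504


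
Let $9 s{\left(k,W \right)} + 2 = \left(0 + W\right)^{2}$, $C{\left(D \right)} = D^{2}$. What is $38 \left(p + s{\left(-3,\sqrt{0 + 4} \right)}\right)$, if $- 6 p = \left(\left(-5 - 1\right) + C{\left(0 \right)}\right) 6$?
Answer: $\frac{2128}{9} \approx 236.44$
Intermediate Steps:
$s{\left(k,W \right)} = - \frac{2}{9} + \frac{W^{2}}{9}$ ($s{\left(k,W \right)} = - \frac{2}{9} + \frac{\left(0 + W\right)^{2}}{9} = - \frac{2}{9} + \frac{W^{2}}{9}$)
$p = 6$ ($p = - \frac{\left(\left(-5 - 1\right) + 0^{2}\right) 6}{6} = - \frac{\left(-6 + 0\right) 6}{6} = - \frac{\left(-6\right) 6}{6} = \left(- \frac{1}{6}\right) \left(-36\right) = 6$)
$38 \left(p + s{\left(-3,\sqrt{0 + 4} \right)}\right) = 38 \left(6 - \left(\frac{2}{9} - \frac{\left(\sqrt{0 + 4}\right)^{2}}{9}\right)\right) = 38 \left(6 - \left(\frac{2}{9} - \frac{\left(\sqrt{4}\right)^{2}}{9}\right)\right) = 38 \left(6 - \left(\frac{2}{9} - \frac{2^{2}}{9}\right)\right) = 38 \left(6 + \left(- \frac{2}{9} + \frac{1}{9} \cdot 4\right)\right) = 38 \left(6 + \left(- \frac{2}{9} + \frac{4}{9}\right)\right) = 38 \left(6 + \frac{2}{9}\right) = 38 \cdot \frac{56}{9} = \frac{2128}{9}$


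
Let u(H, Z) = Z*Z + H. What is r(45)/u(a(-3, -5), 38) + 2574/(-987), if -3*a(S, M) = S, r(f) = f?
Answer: -245001/95081 ≈ -2.5768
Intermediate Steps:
a(S, M) = -S/3
u(H, Z) = H + Z² (u(H, Z) = Z² + H = H + Z²)
r(45)/u(a(-3, -5), 38) + 2574/(-987) = 45/(-⅓*(-3) + 38²) + 2574/(-987) = 45/(1 + 1444) + 2574*(-1/987) = 45/1445 - 858/329 = 45*(1/1445) - 858/329 = 9/289 - 858/329 = -245001/95081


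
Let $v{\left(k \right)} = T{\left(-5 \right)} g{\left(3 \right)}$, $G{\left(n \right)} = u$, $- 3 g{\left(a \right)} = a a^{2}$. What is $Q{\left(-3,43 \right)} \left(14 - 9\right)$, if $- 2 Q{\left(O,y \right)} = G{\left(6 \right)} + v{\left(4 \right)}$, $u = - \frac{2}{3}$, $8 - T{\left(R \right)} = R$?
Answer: $\frac{1765}{6} \approx 294.17$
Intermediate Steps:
$T{\left(R \right)} = 8 - R$
$u = - \frac{2}{3}$ ($u = \left(-2\right) \frac{1}{3} = - \frac{2}{3} \approx -0.66667$)
$g{\left(a \right)} = - \frac{a^{3}}{3}$ ($g{\left(a \right)} = - \frac{a a^{2}}{3} = - \frac{a^{3}}{3}$)
$G{\left(n \right)} = - \frac{2}{3}$
$v{\left(k \right)} = -117$ ($v{\left(k \right)} = \left(8 - -5\right) \left(- \frac{3^{3}}{3}\right) = \left(8 + 5\right) \left(\left(- \frac{1}{3}\right) 27\right) = 13 \left(-9\right) = -117$)
$Q{\left(O,y \right)} = \frac{353}{6}$ ($Q{\left(O,y \right)} = - \frac{- \frac{2}{3} - 117}{2} = \left(- \frac{1}{2}\right) \left(- \frac{353}{3}\right) = \frac{353}{6}$)
$Q{\left(-3,43 \right)} \left(14 - 9\right) = \frac{353 \left(14 - 9\right)}{6} = \frac{353}{6} \cdot 5 = \frac{1765}{6}$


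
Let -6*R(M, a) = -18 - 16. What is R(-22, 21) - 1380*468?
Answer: -1937503/3 ≈ -6.4583e+5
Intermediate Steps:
R(M, a) = 17/3 (R(M, a) = -(-18 - 16)/6 = -⅙*(-34) = 17/3)
R(-22, 21) - 1380*468 = 17/3 - 1380*468 = 17/3 - 645840 = -1937503/3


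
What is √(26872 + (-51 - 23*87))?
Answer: 2*√6205 ≈ 157.54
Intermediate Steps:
√(26872 + (-51 - 23*87)) = √(26872 + (-51 - 2001)) = √(26872 - 2052) = √24820 = 2*√6205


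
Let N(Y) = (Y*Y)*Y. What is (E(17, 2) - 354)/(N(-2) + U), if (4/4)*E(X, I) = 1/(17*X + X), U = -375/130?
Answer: 1408199/43299 ≈ 32.523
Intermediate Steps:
U = -75/26 (U = -375*1/130 = -75/26 ≈ -2.8846)
E(X, I) = 1/(18*X) (E(X, I) = 1/(17*X + X) = 1/(18*X))
N(Y) = Y³ (N(Y) = Y²*Y = Y³)
(E(17, 2) - 354)/(N(-2) + U) = ((1/18)/17 - 354)/((-2)³ - 75/26) = ((1/18)*(1/17) - 354)/(-8 - 75/26) = (1/306 - 354)/(-283/26) = -108323/306*(-26/283) = 1408199/43299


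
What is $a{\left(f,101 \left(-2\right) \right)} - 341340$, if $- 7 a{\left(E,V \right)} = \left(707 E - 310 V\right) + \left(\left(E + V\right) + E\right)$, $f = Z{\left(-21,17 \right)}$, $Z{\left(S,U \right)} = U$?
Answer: $- \frac{2463851}{7} \approx -3.5198 \cdot 10^{5}$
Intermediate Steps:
$f = 17$
$a{\left(E,V \right)} = - \frac{709 E}{7} + \frac{309 V}{7}$ ($a{\left(E,V \right)} = - \frac{\left(707 E - 310 V\right) + \left(\left(E + V\right) + E\right)}{7} = - \frac{\left(- 310 V + 707 E\right) + \left(V + 2 E\right)}{7} = - \frac{- 309 V + 709 E}{7} = - \frac{709 E}{7} + \frac{309 V}{7}$)
$a{\left(f,101 \left(-2\right) \right)} - 341340 = \left(\left(- \frac{709}{7}\right) 17 + \frac{309 \cdot 101 \left(-2\right)}{7}\right) - 341340 = \left(- \frac{12053}{7} + \frac{309}{7} \left(-202\right)\right) - 341340 = \left(- \frac{12053}{7} - \frac{62418}{7}\right) - 341340 = - \frac{74471}{7} - 341340 = - \frac{2463851}{7}$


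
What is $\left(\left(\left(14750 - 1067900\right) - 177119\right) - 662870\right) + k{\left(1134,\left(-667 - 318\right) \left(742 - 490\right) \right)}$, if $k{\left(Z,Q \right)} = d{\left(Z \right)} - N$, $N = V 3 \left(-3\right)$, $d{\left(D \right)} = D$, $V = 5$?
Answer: $-1891960$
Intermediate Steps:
$N = -45$ ($N = 5 \cdot 3 \left(-3\right) = 15 \left(-3\right) = -45$)
$k{\left(Z,Q \right)} = 45 + Z$ ($k{\left(Z,Q \right)} = Z - -45 = Z + 45 = 45 + Z$)
$\left(\left(\left(14750 - 1067900\right) - 177119\right) - 662870\right) + k{\left(1134,\left(-667 - 318\right) \left(742 - 490\right) \right)} = \left(\left(\left(14750 - 1067900\right) - 177119\right) - 662870\right) + \left(45 + 1134\right) = \left(\left(-1053150 - 177119\right) - 662870\right) + 1179 = \left(-1230269 - 662870\right) + 1179 = -1893139 + 1179 = -1891960$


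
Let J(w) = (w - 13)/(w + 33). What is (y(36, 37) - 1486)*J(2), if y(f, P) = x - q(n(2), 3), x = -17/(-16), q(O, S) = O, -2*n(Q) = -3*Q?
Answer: 37411/80 ≈ 467.64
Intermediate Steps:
n(Q) = 3*Q/2 (n(Q) = -(-3)*Q/2 = 3*Q/2)
x = 17/16 (x = -17*(-1/16) = 17/16 ≈ 1.0625)
J(w) = (-13 + w)/(33 + w)
y(f, P) = -31/16 (y(f, P) = 17/16 - 3*2/2 = 17/16 - 1*3 = 17/16 - 3 = -31/16)
(y(36, 37) - 1486)*J(2) = (-31/16 - 1486)*((-13 + 2)/(33 + 2)) = -23807*(-11)/(16*35) = -3401*(-11)/80 = -23807/16*(-11/35) = 37411/80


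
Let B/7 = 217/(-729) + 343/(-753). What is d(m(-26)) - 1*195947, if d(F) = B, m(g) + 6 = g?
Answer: -35855150825/182979 ≈ -1.9595e+5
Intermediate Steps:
B = -964712/182979 (B = 7*(217/(-729) + 343/(-753)) = 7*(217*(-1/729) + 343*(-1/753)) = 7*(-217/729 - 343/753) = 7*(-137816/182979) = -964712/182979 ≈ -5.2723)
m(g) = -6 + g
d(F) = -964712/182979
d(m(-26)) - 1*195947 = -964712/182979 - 1*195947 = -964712/182979 - 195947 = -35855150825/182979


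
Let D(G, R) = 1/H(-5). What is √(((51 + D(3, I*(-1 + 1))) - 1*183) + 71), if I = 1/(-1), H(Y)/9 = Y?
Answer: I*√13730/15 ≈ 7.8117*I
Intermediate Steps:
H(Y) = 9*Y
I = -1
D(G, R) = -1/45 (D(G, R) = 1/(9*(-5)) = 1/(-45) = -1/45)
√(((51 + D(3, I*(-1 + 1))) - 1*183) + 71) = √(((51 - 1/45) - 1*183) + 71) = √((2294/45 - 183) + 71) = √(-5941/45 + 71) = √(-2746/45) = I*√13730/15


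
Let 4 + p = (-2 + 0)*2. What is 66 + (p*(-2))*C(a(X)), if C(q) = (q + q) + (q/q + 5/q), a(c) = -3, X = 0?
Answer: -122/3 ≈ -40.667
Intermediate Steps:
p = -8 (p = -4 + (-2 + 0)*2 = -4 - 2*2 = -4 - 4 = -8)
C(q) = 1 + 2*q + 5/q (C(q) = 2*q + (1 + 5/q) = 1 + 2*q + 5/q)
66 + (p*(-2))*C(a(X)) = 66 + (-8*(-2))*(1 + 2*(-3) + 5/(-3)) = 66 + 16*(1 - 6 + 5*(-⅓)) = 66 + 16*(1 - 6 - 5/3) = 66 + 16*(-20/3) = 66 - 320/3 = -122/3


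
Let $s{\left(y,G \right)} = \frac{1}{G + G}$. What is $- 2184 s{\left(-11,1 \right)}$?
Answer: $-1092$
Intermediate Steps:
$s{\left(y,G \right)} = \frac{1}{2 G}$
$- 2184 s{\left(-11,1 \right)} = - 2184 \frac{1}{2 \cdot 1} = - 2184 \cdot \frac{1}{2} \cdot 1 = \left(-2184\right) \frac{1}{2} = -1092$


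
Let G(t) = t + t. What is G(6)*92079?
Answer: 1104948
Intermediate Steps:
G(t) = 2*t
G(6)*92079 = (2*6)*92079 = 12*92079 = 1104948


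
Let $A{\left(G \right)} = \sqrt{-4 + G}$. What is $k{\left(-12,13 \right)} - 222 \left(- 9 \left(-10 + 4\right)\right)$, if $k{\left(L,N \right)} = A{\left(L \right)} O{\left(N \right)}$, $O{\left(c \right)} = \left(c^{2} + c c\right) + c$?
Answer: $-11988 + 1404 i \approx -11988.0 + 1404.0 i$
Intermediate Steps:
$O{\left(c \right)} = c + 2 c^{2}$ ($O{\left(c \right)} = \left(c^{2} + c^{2}\right) + c = 2 c^{2} + c = c + 2 c^{2}$)
$k{\left(L,N \right)} = N \sqrt{-4 + L} \left(1 + 2 N\right)$ ($k{\left(L,N \right)} = \sqrt{-4 + L} N \left(1 + 2 N\right) = N \sqrt{-4 + L} \left(1 + 2 N\right)$)
$k{\left(-12,13 \right)} - 222 \left(- 9 \left(-10 + 4\right)\right) = 13 \sqrt{-4 - 12} \left(1 + 2 \cdot 13\right) - 222 \left(- 9 \left(-10 + 4\right)\right) = 13 \sqrt{-16} \left(1 + 26\right) - 222 \left(\left(-9\right) \left(-6\right)\right) = 13 \cdot 4 i 27 - 11988 = 1404 i - 11988 = -11988 + 1404 i$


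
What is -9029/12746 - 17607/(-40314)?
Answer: -11631357/42820187 ≈ -0.27163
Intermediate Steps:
-9029/12746 - 17607/(-40314) = -9029*1/12746 - 17607*(-1/40314) = -9029/12746 + 5869/13438 = -11631357/42820187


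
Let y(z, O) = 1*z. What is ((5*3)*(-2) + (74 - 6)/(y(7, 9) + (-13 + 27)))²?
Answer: 315844/441 ≈ 716.20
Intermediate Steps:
y(z, O) = z
((5*3)*(-2) + (74 - 6)/(y(7, 9) + (-13 + 27)))² = ((5*3)*(-2) + (74 - 6)/(7 + (-13 + 27)))² = (15*(-2) + 68/(7 + 14))² = (-30 + 68/21)² = (-562/21)² = 315844/441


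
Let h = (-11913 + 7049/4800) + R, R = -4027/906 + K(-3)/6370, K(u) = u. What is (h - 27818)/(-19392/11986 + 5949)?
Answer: -2819027554578499/421952077982400 ≈ -6.6809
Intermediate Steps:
R = -6413677/1442805 (R = -4027/906 - 3/6370 = -6413677/1442805 ≈ -4.4453)
h = -1833859287759/153899200 (h = (-11913 + 7049/4800) - 6413677/1442805 = -57175351/4800 - 6413677/1442805 = -1833859287759/153899200 ≈ -11916.)
(h - 27818)/(-19392/11986 + 5949) = (-1833859287759/153899200 - 27818)/(-19392/11986 + 5949) = -6115027233359/(153899200*(-19392*1/11986 + 5949)) = -6115027233359/(153899200*(-9696/5993 + 5949)) = -6115027233359/(153899200*35642661/5993) = -6115027233359/153899200*5993/35642661 = -2819027554578499/421952077982400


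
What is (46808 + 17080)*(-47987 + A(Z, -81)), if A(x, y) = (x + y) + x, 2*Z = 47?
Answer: -3067965648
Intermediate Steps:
Z = 47/2 (Z = (1/2)*47 = 47/2 ≈ 23.500)
A(x, y) = y + 2*x
(46808 + 17080)*(-47987 + A(Z, -81)) = (46808 + 17080)*(-47987 + (-81 + 2*(47/2))) = 63888*(-47987 + (-81 + 47)) = 63888*(-47987 - 34) = 63888*(-48021) = -3067965648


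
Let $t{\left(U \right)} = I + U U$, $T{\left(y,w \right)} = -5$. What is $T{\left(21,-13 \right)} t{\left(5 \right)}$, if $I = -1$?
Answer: $-120$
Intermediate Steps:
$t{\left(U \right)} = -1 + U^{2}$ ($t{\left(U \right)} = -1 + U U = -1 + U^{2}$)
$T{\left(21,-13 \right)} t{\left(5 \right)} = - 5 \left(-1 + 5^{2}\right) = - 5 \left(-1 + 25\right) = \left(-5\right) 24 = -120$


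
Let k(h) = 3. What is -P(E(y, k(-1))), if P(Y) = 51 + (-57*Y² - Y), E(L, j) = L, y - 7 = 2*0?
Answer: 2749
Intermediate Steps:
y = 7 (y = 7 + 2*0 = 7 + 0 = 7)
P(Y) = 51 - Y - 57*Y² (P(Y) = 51 + (-Y - 57*Y²) = 51 - Y - 57*Y²)
-P(E(y, k(-1))) = -(51 - 1*7 - 57*7²) = -(51 - 7 - 57*49) = -(51 - 7 - 2793) = -1*(-2749) = 2749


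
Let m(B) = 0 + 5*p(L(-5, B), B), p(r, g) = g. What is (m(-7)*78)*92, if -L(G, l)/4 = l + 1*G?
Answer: -251160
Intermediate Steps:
L(G, l) = -4*G - 4*l (L(G, l) = -4*(l + 1*G) = -4*(l + G) = -4*(G + l) = -4*G - 4*l)
m(B) = 5*B (m(B) = 0 + 5*B = 5*B)
(m(-7)*78)*92 = ((5*(-7))*78)*92 = -35*78*92 = -2730*92 = -251160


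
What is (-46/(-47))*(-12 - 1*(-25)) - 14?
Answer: -60/47 ≈ -1.2766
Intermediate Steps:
(-46/(-47))*(-12 - 1*(-25)) - 14 = (-46*(-1/47))*(-12 + 25) - 14 = (46/47)*13 - 14 = 598/47 - 14 = -60/47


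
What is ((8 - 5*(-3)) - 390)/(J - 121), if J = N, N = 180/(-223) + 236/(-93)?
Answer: 7611213/2578787 ≈ 2.9515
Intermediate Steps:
N = -69368/20739 (N = 180*(-1/223) + 236*(-1/93) = -180/223 - 236/93 = -69368/20739 ≈ -3.3448)
J = -69368/20739 ≈ -3.3448
((8 - 5*(-3)) - 390)/(J - 121) = ((8 - 5*(-3)) - 390)/(-69368/20739 - 121) = ((8 + 15) - 390)/(-2578787/20739) = (23 - 390)*(-20739/2578787) = -367*(-20739/2578787) = 7611213/2578787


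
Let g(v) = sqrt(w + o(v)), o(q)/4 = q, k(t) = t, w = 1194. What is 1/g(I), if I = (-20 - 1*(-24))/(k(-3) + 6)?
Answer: sqrt(10794)/3598 ≈ 0.028876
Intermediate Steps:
o(q) = 4*q
I = 4/3 (I = (-20 - 1*(-24))/(-3 + 6) = (-20 + 24)/3 = (1/3)*4 = 4/3 ≈ 1.3333)
g(v) = sqrt(1194 + 4*v)
1/g(I) = 1/(sqrt(1194 + 4*(4/3))) = 1/(sqrt(1194 + 16/3)) = 1/(sqrt(3598/3)) = 1/(sqrt(10794)/3) = sqrt(10794)/3598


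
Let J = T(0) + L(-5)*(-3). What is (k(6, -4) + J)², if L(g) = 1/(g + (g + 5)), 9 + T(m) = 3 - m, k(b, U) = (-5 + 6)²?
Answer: 484/25 ≈ 19.360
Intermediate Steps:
k(b, U) = 1 (k(b, U) = 1² = 1)
T(m) = -6 - m (T(m) = -9 + (3 - m) = -6 - m)
L(g) = 1/(5 + 2*g) (L(g) = 1/(g + (5 + g)) = 1/(5 + 2*g))
J = -27/5 (J = (-6 - 1*0) - 3/(5 + 2*(-5)) = (-6 + 0) - 3/(5 - 10) = -6 - 3/(-5) = -6 - ⅕*(-3) = -6 + ⅗ = -27/5 ≈ -5.4000)
(k(6, -4) + J)² = (1 - 27/5)² = (-22/5)² = 484/25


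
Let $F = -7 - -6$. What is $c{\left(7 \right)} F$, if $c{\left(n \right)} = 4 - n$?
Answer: $3$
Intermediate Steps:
$F = -1$ ($F = -7 + 6 = -1$)
$c{\left(7 \right)} F = \left(4 - 7\right) \left(-1\right) = \left(-3\right) \left(-1\right) = 3$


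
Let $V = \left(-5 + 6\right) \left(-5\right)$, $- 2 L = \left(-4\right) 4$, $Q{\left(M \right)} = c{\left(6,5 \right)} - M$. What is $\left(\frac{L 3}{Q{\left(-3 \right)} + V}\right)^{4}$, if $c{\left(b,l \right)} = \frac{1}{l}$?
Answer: $\frac{2560000}{81} \approx 31605.0$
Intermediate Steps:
$Q{\left(M \right)} = \frac{1}{5} - M$
$L = 8$ ($L = - \frac{\left(-4\right) 4}{2} = \left(- \frac{1}{2}\right) \left(-16\right) = 8$)
$V = -5$ ($V = 1 \left(-5\right) = -5$)
$\left(\frac{L 3}{Q{\left(-3 \right)} + V}\right)^{4} = \left(\frac{8 \cdot 3}{\left(\frac{1}{5} - -3\right) - 5}\right)^{4} = \left(\frac{24}{\left(\frac{1}{5} + 3\right) - 5}\right)^{4} = \left(\frac{24}{\frac{16}{5} - 5}\right)^{4} = \left(\frac{24}{- \frac{9}{5}}\right)^{4} = \left(24 \left(- \frac{5}{9}\right)\right)^{4} = \left(- \frac{40}{3}\right)^{4} = \frac{2560000}{81}$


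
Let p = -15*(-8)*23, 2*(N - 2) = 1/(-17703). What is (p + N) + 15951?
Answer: 662552477/35406 ≈ 18713.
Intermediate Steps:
N = 70811/35406 (N = 2 + (½)/(-17703) = 2 + (½)*(-1/17703) = 2 - 1/35406 = 70811/35406 ≈ 2.0000)
p = 2760 (p = 120*23 = 2760)
(p + N) + 15951 = (2760 + 70811/35406) + 15951 = 97791371/35406 + 15951 = 662552477/35406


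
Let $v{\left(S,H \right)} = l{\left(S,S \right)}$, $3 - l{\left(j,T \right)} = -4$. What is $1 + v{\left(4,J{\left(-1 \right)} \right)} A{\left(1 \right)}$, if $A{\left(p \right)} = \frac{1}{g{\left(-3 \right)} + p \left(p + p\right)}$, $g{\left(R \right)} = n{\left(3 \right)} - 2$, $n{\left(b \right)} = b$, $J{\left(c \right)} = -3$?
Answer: $\frac{10}{3} \approx 3.3333$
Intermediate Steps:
$l{\left(j,T \right)} = 7$ ($l{\left(j,T \right)} = 3 - -4 = 3 + 4 = 7$)
$g{\left(R \right)} = 1$ ($g{\left(R \right)} = 3 - 2 = 1$)
$v{\left(S,H \right)} = 7$
$A{\left(p \right)} = \frac{1}{1 + 2 p^{2}}$ ($A{\left(p \right)} = \frac{1}{1 + p \left(p + p\right)} = \frac{1}{1 + p 2 p} = \frac{1}{1 + 2 p^{2}}$)
$1 + v{\left(4,J{\left(-1 \right)} \right)} A{\left(1 \right)} = 1 + \frac{7}{1 + 2 \cdot 1^{2}} = 1 + \frac{7}{1 + 2 \cdot 1} = 1 + \frac{7}{1 + 2} = 1 + \frac{7}{3} = \frac{10}{3}$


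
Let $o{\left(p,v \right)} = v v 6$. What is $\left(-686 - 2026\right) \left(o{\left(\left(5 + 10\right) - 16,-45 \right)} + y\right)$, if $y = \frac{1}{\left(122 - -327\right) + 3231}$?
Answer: $- \frac{15157368339}{460} \approx -3.2951 \cdot 10^{7}$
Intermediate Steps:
$o{\left(p,v \right)} = 6 v^{2}$ ($o{\left(p,v \right)} = v^{2} \cdot 6 = 6 v^{2}$)
$y = \frac{1}{3680}$ ($y = \frac{1}{\left(122 + 327\right) + 3231} = \frac{1}{449 + 3231} = \frac{1}{3680} \approx 0.00027174$)
$\left(-686 - 2026\right) \left(o{\left(\left(5 + 10\right) - 16,-45 \right)} + y\right) = \left(-686 - 2026\right) \left(6 \left(-45\right)^{2} + \frac{1}{3680}\right) = - 2712 \left(6 \cdot 2025 + \frac{1}{3680}\right) = - 2712 \left(12150 + \frac{1}{3680}\right) = \left(-2712\right) \frac{44712001}{3680} = - \frac{15157368339}{460}$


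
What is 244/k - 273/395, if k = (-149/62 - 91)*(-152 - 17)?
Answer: -261203807/386578205 ≈ -0.67568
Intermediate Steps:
k = 978679/62 (k = (-149*1/62 - 91)*(-169) = (-149/62 - 91)*(-169) = -5791/62*(-169) = 978679/62 ≈ 15785.)
244/k - 273/395 = 244/(978679/62) - 273/395 = 244*(62/978679) - 273*1/395 = 15128/978679 - 273/395 = -261203807/386578205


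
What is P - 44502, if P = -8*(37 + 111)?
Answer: -45686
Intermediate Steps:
P = -1184 (P = -8*148 = -1184)
P - 44502 = -1184 - 44502 = -45686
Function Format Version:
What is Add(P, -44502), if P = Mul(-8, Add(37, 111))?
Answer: -45686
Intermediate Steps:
P = -1184 (P = Mul(-8, 148) = -1184)
Add(P, -44502) = Add(-1184, -44502) = -45686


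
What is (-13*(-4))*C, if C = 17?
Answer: 884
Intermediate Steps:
(-13*(-4))*C = -13*(-4)*17 = 52*17 = 884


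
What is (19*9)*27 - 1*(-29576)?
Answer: 34193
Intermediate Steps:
(19*9)*27 - 1*(-29576) = 171*27 + 29576 = 4617 + 29576 = 34193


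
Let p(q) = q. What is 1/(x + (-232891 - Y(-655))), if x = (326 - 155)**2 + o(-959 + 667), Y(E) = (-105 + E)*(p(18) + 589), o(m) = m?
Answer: 1/257378 ≈ 3.8853e-6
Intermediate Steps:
Y(E) = -63735 + 607*E (Y(E) = (-105 + E)*(18 + 589) = (-105 + E)*607 = -63735 + 607*E)
x = 28949 (x = (326 - 155)**2 + (-959 + 667) = 171**2 - 292 = 29241 - 292 = 28949)
1/(x + (-232891 - Y(-655))) = 1/(28949 + (-232891 - (-63735 + 607*(-655)))) = 1/(28949 + (-232891 - (-63735 - 397585))) = 1/(28949 + (-232891 - 1*(-461320))) = 1/(28949 + (-232891 + 461320)) = 1/(28949 + 228429) = 1/257378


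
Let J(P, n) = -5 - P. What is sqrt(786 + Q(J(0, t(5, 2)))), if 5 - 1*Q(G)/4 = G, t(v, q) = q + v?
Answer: sqrt(826) ≈ 28.740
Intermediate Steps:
Q(G) = 20 - 4*G
sqrt(786 + Q(J(0, t(5, 2)))) = sqrt(786 + (20 - 4*(-5 - 1*0))) = sqrt(786 + (20 - 4*(-5 + 0))) = sqrt(786 + (20 - 4*(-5))) = sqrt(786 + (20 + 20)) = sqrt(786 + 40) = sqrt(826)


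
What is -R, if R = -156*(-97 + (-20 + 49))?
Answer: -10608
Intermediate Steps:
R = 10608 (R = -156*(-97 + 29) = -156*(-68) = 10608)
-R = -1*10608 = -10608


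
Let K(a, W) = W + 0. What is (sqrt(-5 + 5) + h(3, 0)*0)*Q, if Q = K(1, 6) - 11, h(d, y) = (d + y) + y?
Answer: 0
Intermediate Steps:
K(a, W) = W
h(d, y) = d + 2*y
Q = -5 (Q = 6 - 11 = -5)
(sqrt(-5 + 5) + h(3, 0)*0)*Q = (sqrt(-5 + 5) + (3 + 2*0)*0)*(-5) = (sqrt(0) + (3 + 0)*0)*(-5) = (0 + 3*0)*(-5) = (0 + 0)*(-5) = 0*(-5) = 0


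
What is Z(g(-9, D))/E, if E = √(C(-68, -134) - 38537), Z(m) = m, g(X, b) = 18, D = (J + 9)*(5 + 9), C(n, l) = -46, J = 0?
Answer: -2*I*√4287/1429 ≈ -0.091638*I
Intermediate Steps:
D = 126 (D = (0 + 9)*(5 + 9) = 9*14 = 126)
E = 3*I*√4287 (E = √(-46 - 38537) = √(-38583) = 3*I*√4287 ≈ 196.43*I)
Z(g(-9, D))/E = 18/((3*I*√4287)) = 18*(-I*√4287/12861) = -2*I*√4287/1429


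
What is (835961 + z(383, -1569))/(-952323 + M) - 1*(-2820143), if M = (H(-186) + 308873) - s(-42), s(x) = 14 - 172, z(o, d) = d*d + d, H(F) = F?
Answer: 1814696681201/643478 ≈ 2.8201e+6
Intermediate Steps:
z(o, d) = d + d**2 (z(o, d) = d**2 + d = d + d**2)
s(x) = -158
M = 308845 (M = (-186 + 308873) - 1*(-158) = 308687 + 158 = 308845)
(835961 + z(383, -1569))/(-952323 + M) - 1*(-2820143) = (835961 - 1569*(1 - 1569))/(-952323 + 308845) - 1*(-2820143) = (835961 - 1569*(-1568))/(-643478) + 2820143 = (835961 + 2460192)*(-1/643478) + 2820143 = 3296153*(-1/643478) + 2820143 = -3296153/643478 + 2820143 = 1814696681201/643478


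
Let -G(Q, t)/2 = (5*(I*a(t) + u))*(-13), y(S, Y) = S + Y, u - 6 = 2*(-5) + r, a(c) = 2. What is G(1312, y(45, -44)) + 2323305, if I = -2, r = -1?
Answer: 2322135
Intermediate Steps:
u = -5 (u = 6 + (2*(-5) - 1) = 6 + (-10 - 1) = 6 - 11 = -5)
G(Q, t) = -1170 (G(Q, t) = -2*5*(-2*2 - 5)*(-13) = -2*5*(-4 - 5)*(-13) = -2*5*(-9)*(-13) = -(-90)*(-13) = -2*585 = -1170)
G(1312, y(45, -44)) + 2323305 = -1170 + 2323305 = 2322135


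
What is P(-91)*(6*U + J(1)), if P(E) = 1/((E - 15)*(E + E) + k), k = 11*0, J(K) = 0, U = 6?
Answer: 9/4823 ≈ 0.0018661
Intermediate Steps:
k = 0
P(E) = 1/(2*E*(-15 + E)) (P(E) = 1/((E - 15)*(E + E) + 0) = 1/((-15 + E)*(2*E) + 0) = 1/(2*E*(-15 + E) + 0) = 1/(2*E*(-15 + E)))
P(-91)*(6*U + J(1)) = ((1/2)/(-91*(-15 - 91)))*(6*6 + 0) = ((1/2)*(-1/91)/(-106))*(36 + 0) = ((1/2)*(-1/91)*(-1/106))*36 = (1/19292)*36 = 9/4823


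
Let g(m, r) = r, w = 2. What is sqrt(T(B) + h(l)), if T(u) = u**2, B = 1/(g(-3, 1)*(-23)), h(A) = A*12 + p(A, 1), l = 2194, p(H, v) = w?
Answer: 3*sqrt(1547619)/23 ≈ 162.27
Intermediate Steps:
p(H, v) = 2
h(A) = 2 + 12*A (h(A) = A*12 + 2 = 12*A + 2 = 2 + 12*A)
B = -1/23 (B = 1/(1*(-23)) = 1/(-23) = -1/23 ≈ -0.043478)
sqrt(T(B) + h(l)) = sqrt((-1/23)**2 + (2 + 12*2194)) = sqrt(1/529 + (2 + 26328)) = sqrt(1/529 + 26330) = sqrt(13928571/529) = 3*sqrt(1547619)/23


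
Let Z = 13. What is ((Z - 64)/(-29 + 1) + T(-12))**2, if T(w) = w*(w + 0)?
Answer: 16670889/784 ≈ 21264.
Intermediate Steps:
T(w) = w**2 (T(w) = w*w = w**2)
((Z - 64)/(-29 + 1) + T(-12))**2 = ((13 - 64)/(-29 + 1) + (-12)**2)**2 = (-51/(-28) + 144)**2 = (-51*(-1/28) + 144)**2 = (51/28 + 144)**2 = (4083/28)**2 = 16670889/784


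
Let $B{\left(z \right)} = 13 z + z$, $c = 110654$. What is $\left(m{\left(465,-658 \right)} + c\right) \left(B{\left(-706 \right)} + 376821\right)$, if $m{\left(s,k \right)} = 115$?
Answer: $40645244553$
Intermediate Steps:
$B{\left(z \right)} = 14 z$
$\left(m{\left(465,-658 \right)} + c\right) \left(B{\left(-706 \right)} + 376821\right) = \left(115 + 110654\right) \left(14 \left(-706\right) + 376821\right) = 110769 \left(-9884 + 376821\right) = 110769 \cdot 366937 = 40645244553$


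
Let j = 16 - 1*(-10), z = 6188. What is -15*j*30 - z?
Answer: -17888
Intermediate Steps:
j = 26 (j = 16 + 10 = 26)
-15*j*30 - z = -15*26*30 - 1*6188 = -390*30 - 6188 = -11700 - 6188 = -17888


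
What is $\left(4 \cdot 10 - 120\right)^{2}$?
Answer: $6400$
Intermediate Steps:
$\left(4 \cdot 10 - 120\right)^{2} = \left(40 - 120\right)^{2} = \left(-80\right)^{2} = 6400$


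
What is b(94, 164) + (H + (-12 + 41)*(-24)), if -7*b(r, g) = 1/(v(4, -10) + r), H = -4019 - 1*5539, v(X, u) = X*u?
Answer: -3876013/378 ≈ -10254.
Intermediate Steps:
H = -9558 (H = -4019 - 5539 = -9558)
b(r, g) = -1/(7*(-40 + r)) (b(r, g) = -1/(7*(4*(-10) + r)) = -1/(7*(-40 + r)))
b(94, 164) + (H + (-12 + 41)*(-24)) = -1/(-280 + 7*94) + (-9558 + (-12 + 41)*(-24)) = -1/(-280 + 658) + (-9558 + 29*(-24)) = -1/378 + (-9558 - 696) = -1*1/378 - 10254 = -1/378 - 10254 = -3876013/378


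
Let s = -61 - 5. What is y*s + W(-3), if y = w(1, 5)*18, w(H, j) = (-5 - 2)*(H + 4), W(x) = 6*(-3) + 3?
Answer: 41565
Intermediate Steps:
W(x) = -15 (W(x) = -18 + 3 = -15)
w(H, j) = -28 - 7*H (w(H, j) = -7*(4 + H) = -28 - 7*H)
s = -66
y = -630 (y = (-28 - 7*1)*18 = (-28 - 7)*18 = -35*18 = -630)
y*s + W(-3) = -630*(-66) - 15 = 41580 - 15 = 41565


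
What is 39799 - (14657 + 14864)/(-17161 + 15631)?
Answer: 60921991/1530 ≈ 39818.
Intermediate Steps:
39799 - (14657 + 14864)/(-17161 + 15631) = 39799 - 29521/(-1530) = 39799 - 29521*(-1)/1530 = 39799 - 1*(-29521/1530) = 39799 + 29521/1530 = 60921991/1530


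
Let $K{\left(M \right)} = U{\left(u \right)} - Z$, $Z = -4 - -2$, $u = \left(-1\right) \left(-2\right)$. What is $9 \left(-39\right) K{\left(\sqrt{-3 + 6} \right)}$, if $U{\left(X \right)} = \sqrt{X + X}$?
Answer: $-1404$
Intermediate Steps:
$u = 2$
$Z = -2$ ($Z = -4 + 2 = -2$)
$U{\left(X \right)} = \sqrt{2} \sqrt{X}$ ($U{\left(X \right)} = \sqrt{2 X} = \sqrt{2} \sqrt{X}$)
$K{\left(M \right)} = 4$ ($K{\left(M \right)} = \sqrt{2} \sqrt{2} - -2 = 2 + 2 = 4$)
$9 \left(-39\right) K{\left(\sqrt{-3 + 6} \right)} = 9 \left(-39\right) 4 = \left(-351\right) 4 = -1404$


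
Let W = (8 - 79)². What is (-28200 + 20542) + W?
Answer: -2617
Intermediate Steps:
W = 5041 (W = (-71)² = 5041)
(-28200 + 20542) + W = (-28200 + 20542) + 5041 = -7658 + 5041 = -2617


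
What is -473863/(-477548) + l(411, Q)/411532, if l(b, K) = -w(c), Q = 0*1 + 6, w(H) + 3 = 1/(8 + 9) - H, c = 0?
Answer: 828797568843/835236705028 ≈ 0.99229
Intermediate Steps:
w(H) = -50/17 - H (w(H) = -3 + (1/(8 + 9) - H) = -3 + (1/17 - H) = -50/17 - H)
Q = 6 (Q = 0 + 6 = 6)
l(b, K) = 50/17 (l(b, K) = -(-50/17 - 1*0) = -(-50/17 + 0) = -1*(-50/17) = 50/17)
-473863/(-477548) + l(411, Q)/411532 = -473863/(-477548) + (50/17)/411532 = -473863*(-1/477548) + (50/17)*(1/411532) = 473863/477548 + 25/3498022 = 828797568843/835236705028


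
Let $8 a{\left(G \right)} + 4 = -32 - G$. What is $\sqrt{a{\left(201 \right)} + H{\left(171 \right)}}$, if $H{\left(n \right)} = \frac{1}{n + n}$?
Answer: $\frac{7 i \sqrt{31426}}{228} \approx 5.4426 i$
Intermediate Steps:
$H{\left(n \right)} = \frac{1}{2 n}$
$a{\left(G \right)} = - \frac{9}{2} - \frac{G}{8}$ ($a{\left(G \right)} = - \frac{1}{2} + \frac{-32 - G}{8} = - \frac{1}{2} - \left(4 + \frac{G}{8}\right) = - \frac{9}{2} - \frac{G}{8}$)
$\sqrt{a{\left(201 \right)} + H{\left(171 \right)}} = \sqrt{\left(- \frac{9}{2} - \frac{201}{8}\right) + \frac{1}{2 \cdot 171}} = \sqrt{\left(- \frac{9}{2} - \frac{201}{8}\right) + \frac{1}{2} \cdot \frac{1}{171}} = \sqrt{- \frac{237}{8} + \frac{1}{342}} = \sqrt{- \frac{40523}{1368}} = \frac{7 i \sqrt{31426}}{228}$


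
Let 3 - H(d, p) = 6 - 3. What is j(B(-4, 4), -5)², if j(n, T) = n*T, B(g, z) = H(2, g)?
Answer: 0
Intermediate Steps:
H(d, p) = 0 (H(d, p) = 3 - (6 - 3) = 3 - 1*3 = 3 - 3 = 0)
B(g, z) = 0
j(n, T) = T*n
j(B(-4, 4), -5)² = (-5*0)² = 0² = 0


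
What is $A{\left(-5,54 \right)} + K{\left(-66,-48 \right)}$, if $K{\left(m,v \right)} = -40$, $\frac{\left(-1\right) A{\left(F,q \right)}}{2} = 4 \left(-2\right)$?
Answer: $-24$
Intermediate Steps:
$A{\left(F,q \right)} = 16$ ($A{\left(F,q \right)} = - 2 \cdot 4 \left(-2\right) = \left(-2\right) \left(-8\right) = 16$)
$A{\left(-5,54 \right)} + K{\left(-66,-48 \right)} = 16 - 40 = -24$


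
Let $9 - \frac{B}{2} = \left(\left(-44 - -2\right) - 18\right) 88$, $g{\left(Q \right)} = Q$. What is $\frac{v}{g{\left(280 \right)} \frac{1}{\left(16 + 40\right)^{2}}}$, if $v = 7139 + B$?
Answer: $\frac{992152}{5} \approx 1.9843 \cdot 10^{5}$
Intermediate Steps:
$B = 10578$ ($B = 18 - 2 \left(\left(-44 - -2\right) - 18\right) 88 = 18 - 2 \left(\left(-44 + 2\right) - 18\right) 88 = 18 - 2 \left(-42 - 18\right) 88 = 18 - 2 \left(\left(-60\right) 88\right) = 18 - -10560 = 18 + 10560 = 10578$)
$v = 17717$ ($v = 7139 + 10578 = 17717$)
$\frac{v}{g{\left(280 \right)} \frac{1}{\left(16 + 40\right)^{2}}} = \frac{17717}{280 \frac{1}{\left(16 + 40\right)^{2}}} = \frac{17717}{280 \frac{1}{56^{2}}} = \frac{17717}{280 \cdot \frac{1}{3136}} = \frac{17717}{\frac{5}{56}} = 17717 \cdot \frac{56}{5} = \frac{992152}{5}$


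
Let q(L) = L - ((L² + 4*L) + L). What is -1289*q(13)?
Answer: 284869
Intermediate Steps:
q(L) = -L² - 4*L (q(L) = L - (L² + 5*L) = L + (-L² - 5*L) = -L² - 4*L)
-1289*q(13) = -(-1289)*13*(4 + 13) = -(-1289)*13*17 = -1289*(-221) = 284869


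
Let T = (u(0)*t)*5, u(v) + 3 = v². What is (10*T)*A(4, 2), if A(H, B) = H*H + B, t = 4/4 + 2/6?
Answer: -3600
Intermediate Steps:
u(v) = -3 + v²
t = 4/3 (t = 4*(¼) + 2*(⅙) = 1 + ⅓ = 4/3 ≈ 1.3333)
A(H, B) = B + H² (A(H, B) = H² + B = B + H²)
T = -20 (T = ((-3 + 0²)*(4/3))*5 = ((-3 + 0)*(4/3))*5 = -3*4/3*5 = -4*5 = -20)
(10*T)*A(4, 2) = (10*(-20))*(2 + 4²) = -200*(2 + 16) = -200*18 = -3600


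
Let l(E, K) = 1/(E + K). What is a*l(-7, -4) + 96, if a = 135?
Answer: 921/11 ≈ 83.727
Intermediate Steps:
a*l(-7, -4) + 96 = 135/(-7 - 4) + 96 = 135/(-11) + 96 = 135*(-1/11) + 96 = -135/11 + 96 = 921/11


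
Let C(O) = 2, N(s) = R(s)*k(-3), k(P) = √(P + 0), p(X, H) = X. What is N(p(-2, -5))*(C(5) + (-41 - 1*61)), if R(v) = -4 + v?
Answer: 600*I*√3 ≈ 1039.2*I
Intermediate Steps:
k(P) = √P
N(s) = I*√3*(-4 + s) (N(s) = (-4 + s)*√(-3) = (-4 + s)*(I*√3) = I*√3*(-4 + s))
N(p(-2, -5))*(C(5) + (-41 - 1*61)) = (I*√3*(-4 - 2))*(2 + (-41 - 1*61)) = (I*√3*(-6))*(2 + (-41 - 61)) = (-6*I*√3)*(2 - 102) = -6*I*√3*(-100) = 600*I*√3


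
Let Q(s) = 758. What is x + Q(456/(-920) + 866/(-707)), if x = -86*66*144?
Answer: -816586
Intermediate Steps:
x = -817344 (x = -5676*144 = -817344)
x + Q(456/(-920) + 866/(-707)) = -817344 + 758 = -816586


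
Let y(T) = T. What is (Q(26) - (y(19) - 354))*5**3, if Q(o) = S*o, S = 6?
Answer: 61375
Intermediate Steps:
Q(o) = 6*o
(Q(26) - (y(19) - 354))*5**3 = (6*26 - (19 - 354))*5**3 = (156 - 1*(-335))*125 = (156 + 335)*125 = 491*125 = 61375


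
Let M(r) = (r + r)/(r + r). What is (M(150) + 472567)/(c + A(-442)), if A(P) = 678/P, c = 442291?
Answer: 26109382/24436493 ≈ 1.0685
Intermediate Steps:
M(r) = 1 (M(r) = (2*r)/((2*r)) = (2*r)*(1/(2*r)) = 1)
(M(150) + 472567)/(c + A(-442)) = (1 + 472567)/(442291 + 678/(-442)) = 472568/(442291 + 678*(-1/442)) = 472568/(442291 - 339/221) = 472568/(97745972/221) = 472568*(221/97745972) = 26109382/24436493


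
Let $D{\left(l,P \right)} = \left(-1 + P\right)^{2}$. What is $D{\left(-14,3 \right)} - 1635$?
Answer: $-1631$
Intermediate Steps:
$D{\left(-14,3 \right)} - 1635 = \left(-1 + 3\right)^{2} - 1635 = 2^{2} - 1635 = 4 - 1635 = -1631$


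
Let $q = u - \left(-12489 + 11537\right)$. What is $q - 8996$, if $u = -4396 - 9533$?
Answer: $-21973$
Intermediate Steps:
$u = -13929$
$q = -12977$ ($q = -13929 - \left(-12489 + 11537\right) = -13929 - -952 = -13929 + 952 = -12977$)
$q - 8996 = -12977 - 8996 = -21973$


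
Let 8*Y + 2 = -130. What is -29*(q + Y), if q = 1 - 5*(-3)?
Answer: 29/2 ≈ 14.500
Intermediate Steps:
Y = -33/2 (Y = -1/4 + (1/8)*(-130) = -1/4 - 65/4 = -33/2 ≈ -16.500)
q = 16 (q = 1 + 15 = 16)
-29*(q + Y) = -29*(16 - 33/2) = -29*(-1/2) = 29/2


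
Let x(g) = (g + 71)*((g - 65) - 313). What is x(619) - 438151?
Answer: -271861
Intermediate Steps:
x(g) = (-378 + g)*(71 + g) (x(g) = (71 + g)*((-65 + g) - 313) = (71 + g)*(-378 + g) = (-378 + g)*(71 + g))
x(619) - 438151 = (-26838 + 619² - 307*619) - 438151 = (-26838 + 383161 - 190033) - 438151 = 166290 - 438151 = -271861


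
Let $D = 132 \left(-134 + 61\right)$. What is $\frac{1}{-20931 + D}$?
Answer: $- \frac{1}{30567} \approx -3.2715 \cdot 10^{-5}$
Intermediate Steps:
$D = -9636$ ($D = 132 \left(-73\right) = -9636$)
$\frac{1}{-20931 + D} = \frac{1}{-20931 - 9636} = \frac{1}{-30567} = - \frac{1}{30567}$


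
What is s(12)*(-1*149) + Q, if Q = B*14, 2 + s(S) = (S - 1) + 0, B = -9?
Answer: -1467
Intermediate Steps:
s(S) = -3 + S (s(S) = -2 + ((S - 1) + 0) = -2 + ((-1 + S) + 0) = -2 + (-1 + S) = -3 + S)
Q = -126 (Q = -9*14 = -126)
s(12)*(-1*149) + Q = (-3 + 12)*(-1*149) - 126 = 9*(-149) - 126 = -1341 - 126 = -1467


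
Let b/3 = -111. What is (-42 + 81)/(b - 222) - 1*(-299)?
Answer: 55302/185 ≈ 298.93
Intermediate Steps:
b = -333 (b = 3*(-111) = -333)
(-42 + 81)/(b - 222) - 1*(-299) = (-42 + 81)/(-333 - 222) - 1*(-299) = 39/(-555) + 299 = 39*(-1/555) + 299 = -13/185 + 299 = 55302/185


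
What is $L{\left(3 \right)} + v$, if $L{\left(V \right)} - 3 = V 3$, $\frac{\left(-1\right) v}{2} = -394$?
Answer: $800$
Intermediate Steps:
$v = 788$ ($v = \left(-2\right) \left(-394\right) = 788$)
$L{\left(V \right)} = 3 + 3 V$ ($L{\left(V \right)} = 3 + V 3 = 3 + 3 V$)
$L{\left(3 \right)} + v = \left(3 + 3 \cdot 3\right) + 788 = \left(3 + 9\right) + 788 = 12 + 788 = 800$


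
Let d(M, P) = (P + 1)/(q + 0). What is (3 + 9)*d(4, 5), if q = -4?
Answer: -18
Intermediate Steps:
d(M, P) = -¼ - P/4 (d(M, P) = (P + 1)/(-4 + 0) = (1 + P)/(-4) = (1 + P)*(-¼) = -¼ - P/4)
(3 + 9)*d(4, 5) = (3 + 9)*(-¼ - ¼*5) = 12*(-¼ - 5/4) = 12*(-3/2) = -18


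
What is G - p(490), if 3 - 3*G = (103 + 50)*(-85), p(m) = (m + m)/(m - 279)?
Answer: 913916/211 ≈ 4331.4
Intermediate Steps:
p(m) = 2*m/(-279 + m) (p(m) = (2*m)/(-279 + m) = 2*m/(-279 + m))
G = 4336 (G = 1 - (103 + 50)*(-85)/3 = 1 - 51*(-85) = 1 - ⅓*(-13005) = 1 + 4335 = 4336)
G - p(490) = 4336 - 2*490/(-279 + 490) = 4336 - 2*490/211 = 4336 - 1*980/211 = 4336 - 980/211 = 913916/211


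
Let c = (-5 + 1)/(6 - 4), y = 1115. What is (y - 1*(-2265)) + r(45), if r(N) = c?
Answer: 3378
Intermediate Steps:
c = -2 (c = -4/2 = (½)*(-4) = -2)
r(N) = -2
(y - 1*(-2265)) + r(45) = (1115 - 1*(-2265)) - 2 = (1115 + 2265) - 2 = 3380 - 2 = 3378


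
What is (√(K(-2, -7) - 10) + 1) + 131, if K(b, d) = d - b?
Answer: 132 + I*√15 ≈ 132.0 + 3.873*I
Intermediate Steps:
(√(K(-2, -7) - 10) + 1) + 131 = (√((-7 - 1*(-2)) - 10) + 1) + 131 = (√((-7 + 2) - 10) + 1) + 131 = (√(-5 - 10) + 1) + 131 = (√(-15) + 1) + 131 = (I*√15 + 1) + 131 = (1 + I*√15) + 131 = 132 + I*√15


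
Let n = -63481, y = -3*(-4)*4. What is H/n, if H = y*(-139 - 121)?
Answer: 12480/63481 ≈ 0.19659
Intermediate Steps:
y = 48 (y = 12*4 = 48)
H = -12480 (H = 48*(-139 - 121) = 48*(-260) = -12480)
H/n = -12480/(-63481) = -12480*(-1/63481) = 12480/63481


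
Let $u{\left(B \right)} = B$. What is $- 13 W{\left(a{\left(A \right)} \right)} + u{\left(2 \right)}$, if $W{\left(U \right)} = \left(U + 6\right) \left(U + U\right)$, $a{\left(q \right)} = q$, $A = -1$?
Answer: $132$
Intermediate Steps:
$W{\left(U \right)} = 2 U \left(6 + U\right)$ ($W{\left(U \right)} = \left(6 + U\right) 2 U = 2 U \left(6 + U\right)$)
$- 13 W{\left(a{\left(A \right)} \right)} + u{\left(2 \right)} = - 13 \cdot 2 \left(-1\right) \left(6 - 1\right) + 2 = - 13 \cdot 2 \left(-1\right) 5 + 2 = \left(-13\right) \left(-10\right) + 2 = 130 + 2 = 132$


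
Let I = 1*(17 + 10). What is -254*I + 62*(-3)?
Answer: -7044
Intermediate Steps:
I = 27 (I = 1*27 = 27)
-254*I + 62*(-3) = -254*27 + 62*(-3) = -6858 - 186 = -7044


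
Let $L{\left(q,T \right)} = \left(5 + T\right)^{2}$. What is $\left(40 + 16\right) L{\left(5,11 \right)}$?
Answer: $14336$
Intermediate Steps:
$\left(40 + 16\right) L{\left(5,11 \right)} = \left(40 + 16\right) \left(5 + 11\right)^{2} = 56 \cdot 16^{2} = 56 \cdot 256 = 14336$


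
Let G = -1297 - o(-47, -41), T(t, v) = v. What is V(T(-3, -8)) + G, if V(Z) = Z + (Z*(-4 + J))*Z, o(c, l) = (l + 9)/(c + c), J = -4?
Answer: -85415/47 ≈ -1817.3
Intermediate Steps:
o(c, l) = (9 + l)/(2*c) (o(c, l) = (9 + l)/((2*c)) = (9 + l)*(1/(2*c)) = (9 + l)/(2*c))
V(Z) = Z - 8*Z² (V(Z) = Z + (Z*(-4 - 4))*Z = Z + (Z*(-8))*Z = Z + (-8*Z)*Z = Z - 8*Z²)
G = -60975/47 (G = -1297 - (9 - 41)/(2*(-47)) = -1297 - (-1)*(-32)/(2*47) = -1297 - 1*16/47 = -1297 - 16/47 = -60975/47 ≈ -1297.3)
V(T(-3, -8)) + G = -8*(1 - 8*(-8)) - 60975/47 = -8*(1 + 64) - 60975/47 = -8*65 - 60975/47 = -520 - 60975/47 = -85415/47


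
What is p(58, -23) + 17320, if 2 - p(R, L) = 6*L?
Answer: 17460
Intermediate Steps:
p(R, L) = 2 - 6*L
p(58, -23) + 17320 = (2 - 6*(-23)) + 17320 = (2 + 138) + 17320 = 140 + 17320 = 17460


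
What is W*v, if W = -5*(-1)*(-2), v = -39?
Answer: 390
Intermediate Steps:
W = -10 (W = 5*(-2) = -10)
W*v = -10*(-39) = 390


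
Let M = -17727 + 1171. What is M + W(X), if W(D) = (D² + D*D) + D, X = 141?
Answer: 23347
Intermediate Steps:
W(D) = D + 2*D² (W(D) = (D² + D²) + D = 2*D² + D = D + 2*D²)
M = -16556
M + W(X) = -16556 + 141*(1 + 2*141) = -16556 + 141*(1 + 282) = -16556 + 141*283 = -16556 + 39903 = 23347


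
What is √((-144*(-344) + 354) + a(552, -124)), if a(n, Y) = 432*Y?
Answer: I*√3678 ≈ 60.646*I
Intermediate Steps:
√((-144*(-344) + 354) + a(552, -124)) = √((-144*(-344) + 354) + 432*(-124)) = √((49536 + 354) - 53568) = √(49890 - 53568) = √(-3678) = I*√3678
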